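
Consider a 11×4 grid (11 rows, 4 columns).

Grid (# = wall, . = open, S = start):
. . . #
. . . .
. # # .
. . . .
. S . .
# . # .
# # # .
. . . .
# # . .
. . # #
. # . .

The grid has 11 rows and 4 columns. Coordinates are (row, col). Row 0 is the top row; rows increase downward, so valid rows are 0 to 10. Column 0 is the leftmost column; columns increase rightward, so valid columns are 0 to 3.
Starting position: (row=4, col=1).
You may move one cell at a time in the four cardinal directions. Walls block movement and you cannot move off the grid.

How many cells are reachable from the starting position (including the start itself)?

Answer: Reachable cells: 26

Derivation:
BFS flood-fill from (row=4, col=1):
  Distance 0: (row=4, col=1)
  Distance 1: (row=3, col=1), (row=4, col=0), (row=4, col=2), (row=5, col=1)
  Distance 2: (row=3, col=0), (row=3, col=2), (row=4, col=3)
  Distance 3: (row=2, col=0), (row=3, col=3), (row=5, col=3)
  Distance 4: (row=1, col=0), (row=2, col=3), (row=6, col=3)
  Distance 5: (row=0, col=0), (row=1, col=1), (row=1, col=3), (row=7, col=3)
  Distance 6: (row=0, col=1), (row=1, col=2), (row=7, col=2), (row=8, col=3)
  Distance 7: (row=0, col=2), (row=7, col=1), (row=8, col=2)
  Distance 8: (row=7, col=0)
Total reachable: 26 (grid has 31 open cells total)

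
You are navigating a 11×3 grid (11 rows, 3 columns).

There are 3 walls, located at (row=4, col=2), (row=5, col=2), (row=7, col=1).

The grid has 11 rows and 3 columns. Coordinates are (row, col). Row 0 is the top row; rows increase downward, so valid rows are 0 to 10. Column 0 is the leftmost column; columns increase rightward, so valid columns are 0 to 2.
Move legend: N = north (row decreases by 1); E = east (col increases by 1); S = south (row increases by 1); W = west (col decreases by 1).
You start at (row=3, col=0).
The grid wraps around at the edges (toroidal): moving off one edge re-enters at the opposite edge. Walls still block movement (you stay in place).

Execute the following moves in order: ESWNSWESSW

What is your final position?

Answer: Final position: (row=6, col=0)

Derivation:
Start: (row=3, col=0)
  E (east): (row=3, col=0) -> (row=3, col=1)
  S (south): (row=3, col=1) -> (row=4, col=1)
  W (west): (row=4, col=1) -> (row=4, col=0)
  N (north): (row=4, col=0) -> (row=3, col=0)
  S (south): (row=3, col=0) -> (row=4, col=0)
  W (west): blocked, stay at (row=4, col=0)
  E (east): (row=4, col=0) -> (row=4, col=1)
  S (south): (row=4, col=1) -> (row=5, col=1)
  S (south): (row=5, col=1) -> (row=6, col=1)
  W (west): (row=6, col=1) -> (row=6, col=0)
Final: (row=6, col=0)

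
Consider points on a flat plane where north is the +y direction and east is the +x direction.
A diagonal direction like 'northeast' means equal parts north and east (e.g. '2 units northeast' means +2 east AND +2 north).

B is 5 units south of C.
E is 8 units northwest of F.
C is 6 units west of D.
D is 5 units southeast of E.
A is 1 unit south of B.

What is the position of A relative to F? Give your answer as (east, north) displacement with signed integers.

Answer: A is at (east=-9, north=-3) relative to F.

Derivation:
Place F at the origin (east=0, north=0).
  E is 8 units northwest of F: delta (east=-8, north=+8); E at (east=-8, north=8).
  D is 5 units southeast of E: delta (east=+5, north=-5); D at (east=-3, north=3).
  C is 6 units west of D: delta (east=-6, north=+0); C at (east=-9, north=3).
  B is 5 units south of C: delta (east=+0, north=-5); B at (east=-9, north=-2).
  A is 1 unit south of B: delta (east=+0, north=-1); A at (east=-9, north=-3).
Therefore A relative to F: (east=-9, north=-3).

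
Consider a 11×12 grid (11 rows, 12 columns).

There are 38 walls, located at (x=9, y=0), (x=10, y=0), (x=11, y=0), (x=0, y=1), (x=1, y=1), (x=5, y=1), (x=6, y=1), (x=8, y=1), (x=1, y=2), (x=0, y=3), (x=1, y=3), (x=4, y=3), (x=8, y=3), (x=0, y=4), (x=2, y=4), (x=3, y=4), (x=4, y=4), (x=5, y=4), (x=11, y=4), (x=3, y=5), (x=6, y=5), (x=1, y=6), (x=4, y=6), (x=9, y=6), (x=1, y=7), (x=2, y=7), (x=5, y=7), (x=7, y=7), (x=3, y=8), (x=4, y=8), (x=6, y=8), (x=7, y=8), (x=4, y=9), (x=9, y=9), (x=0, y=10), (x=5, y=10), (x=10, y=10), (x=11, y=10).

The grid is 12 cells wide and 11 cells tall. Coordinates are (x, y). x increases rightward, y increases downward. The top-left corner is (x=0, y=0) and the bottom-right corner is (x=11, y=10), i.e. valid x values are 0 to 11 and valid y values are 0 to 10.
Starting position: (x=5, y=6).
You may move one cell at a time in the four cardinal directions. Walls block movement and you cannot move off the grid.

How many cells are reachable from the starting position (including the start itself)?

Answer: Reachable cells: 72

Derivation:
BFS flood-fill from (x=5, y=6):
  Distance 0: (x=5, y=6)
  Distance 1: (x=5, y=5), (x=6, y=6)
  Distance 2: (x=4, y=5), (x=7, y=6), (x=6, y=7)
  Distance 3: (x=7, y=5), (x=8, y=6)
  Distance 4: (x=7, y=4), (x=8, y=5), (x=8, y=7)
  Distance 5: (x=7, y=3), (x=6, y=4), (x=8, y=4), (x=9, y=5), (x=9, y=7), (x=8, y=8)
  Distance 6: (x=7, y=2), (x=6, y=3), (x=9, y=4), (x=10, y=5), (x=10, y=7), (x=9, y=8), (x=8, y=9)
  Distance 7: (x=7, y=1), (x=6, y=2), (x=8, y=2), (x=5, y=3), (x=9, y=3), (x=10, y=4), (x=11, y=5), (x=10, y=6), (x=11, y=7), (x=10, y=8), (x=7, y=9), (x=8, y=10)
  Distance 8: (x=7, y=0), (x=5, y=2), (x=9, y=2), (x=10, y=3), (x=11, y=6), (x=11, y=8), (x=6, y=9), (x=10, y=9), (x=7, y=10), (x=9, y=10)
  Distance 9: (x=6, y=0), (x=8, y=0), (x=9, y=1), (x=4, y=2), (x=10, y=2), (x=11, y=3), (x=5, y=9), (x=11, y=9), (x=6, y=10)
  Distance 10: (x=5, y=0), (x=4, y=1), (x=10, y=1), (x=3, y=2), (x=11, y=2), (x=5, y=8)
  Distance 11: (x=4, y=0), (x=3, y=1), (x=11, y=1), (x=2, y=2), (x=3, y=3)
  Distance 12: (x=3, y=0), (x=2, y=1), (x=2, y=3)
  Distance 13: (x=2, y=0)
  Distance 14: (x=1, y=0)
  Distance 15: (x=0, y=0)
Total reachable: 72 (grid has 94 open cells total)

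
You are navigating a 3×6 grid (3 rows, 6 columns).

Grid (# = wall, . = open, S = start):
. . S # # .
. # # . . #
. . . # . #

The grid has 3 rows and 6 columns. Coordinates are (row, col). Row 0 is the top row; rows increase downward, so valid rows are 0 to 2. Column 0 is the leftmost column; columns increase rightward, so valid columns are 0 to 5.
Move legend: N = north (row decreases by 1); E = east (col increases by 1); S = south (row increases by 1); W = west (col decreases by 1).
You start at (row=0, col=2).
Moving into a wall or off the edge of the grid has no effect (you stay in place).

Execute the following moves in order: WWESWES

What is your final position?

Start: (row=0, col=2)
  W (west): (row=0, col=2) -> (row=0, col=1)
  W (west): (row=0, col=1) -> (row=0, col=0)
  E (east): (row=0, col=0) -> (row=0, col=1)
  S (south): blocked, stay at (row=0, col=1)
  W (west): (row=0, col=1) -> (row=0, col=0)
  E (east): (row=0, col=0) -> (row=0, col=1)
  S (south): blocked, stay at (row=0, col=1)
Final: (row=0, col=1)

Answer: Final position: (row=0, col=1)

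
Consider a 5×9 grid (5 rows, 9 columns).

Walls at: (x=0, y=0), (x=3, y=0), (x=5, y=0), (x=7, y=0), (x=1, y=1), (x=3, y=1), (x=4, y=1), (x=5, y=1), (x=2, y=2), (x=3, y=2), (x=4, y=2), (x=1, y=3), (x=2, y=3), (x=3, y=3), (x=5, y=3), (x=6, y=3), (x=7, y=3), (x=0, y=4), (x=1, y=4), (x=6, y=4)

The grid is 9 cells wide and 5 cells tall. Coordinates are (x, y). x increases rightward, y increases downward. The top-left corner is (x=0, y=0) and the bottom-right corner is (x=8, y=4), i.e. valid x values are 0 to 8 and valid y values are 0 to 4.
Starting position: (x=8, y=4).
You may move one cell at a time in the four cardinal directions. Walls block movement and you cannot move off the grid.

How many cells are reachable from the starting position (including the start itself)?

Answer: Reachable cells: 12

Derivation:
BFS flood-fill from (x=8, y=4):
  Distance 0: (x=8, y=4)
  Distance 1: (x=8, y=3), (x=7, y=4)
  Distance 2: (x=8, y=2)
  Distance 3: (x=8, y=1), (x=7, y=2)
  Distance 4: (x=8, y=0), (x=7, y=1), (x=6, y=2)
  Distance 5: (x=6, y=1), (x=5, y=2)
  Distance 6: (x=6, y=0)
Total reachable: 12 (grid has 25 open cells total)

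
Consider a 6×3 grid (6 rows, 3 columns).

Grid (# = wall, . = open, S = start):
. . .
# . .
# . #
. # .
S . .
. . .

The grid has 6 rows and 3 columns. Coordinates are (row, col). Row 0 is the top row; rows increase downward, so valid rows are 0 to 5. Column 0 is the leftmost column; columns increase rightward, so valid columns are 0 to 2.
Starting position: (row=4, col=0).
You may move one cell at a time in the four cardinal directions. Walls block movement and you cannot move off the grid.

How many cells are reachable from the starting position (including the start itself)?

BFS flood-fill from (row=4, col=0):
  Distance 0: (row=4, col=0)
  Distance 1: (row=3, col=0), (row=4, col=1), (row=5, col=0)
  Distance 2: (row=4, col=2), (row=5, col=1)
  Distance 3: (row=3, col=2), (row=5, col=2)
Total reachable: 8 (grid has 14 open cells total)

Answer: Reachable cells: 8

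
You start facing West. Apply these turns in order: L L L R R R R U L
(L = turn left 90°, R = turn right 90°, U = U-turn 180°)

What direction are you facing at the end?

Start: West
  L (left (90° counter-clockwise)) -> South
  L (left (90° counter-clockwise)) -> East
  L (left (90° counter-clockwise)) -> North
  R (right (90° clockwise)) -> East
  R (right (90° clockwise)) -> South
  R (right (90° clockwise)) -> West
  R (right (90° clockwise)) -> North
  U (U-turn (180°)) -> South
  L (left (90° counter-clockwise)) -> East
Final: East

Answer: Final heading: East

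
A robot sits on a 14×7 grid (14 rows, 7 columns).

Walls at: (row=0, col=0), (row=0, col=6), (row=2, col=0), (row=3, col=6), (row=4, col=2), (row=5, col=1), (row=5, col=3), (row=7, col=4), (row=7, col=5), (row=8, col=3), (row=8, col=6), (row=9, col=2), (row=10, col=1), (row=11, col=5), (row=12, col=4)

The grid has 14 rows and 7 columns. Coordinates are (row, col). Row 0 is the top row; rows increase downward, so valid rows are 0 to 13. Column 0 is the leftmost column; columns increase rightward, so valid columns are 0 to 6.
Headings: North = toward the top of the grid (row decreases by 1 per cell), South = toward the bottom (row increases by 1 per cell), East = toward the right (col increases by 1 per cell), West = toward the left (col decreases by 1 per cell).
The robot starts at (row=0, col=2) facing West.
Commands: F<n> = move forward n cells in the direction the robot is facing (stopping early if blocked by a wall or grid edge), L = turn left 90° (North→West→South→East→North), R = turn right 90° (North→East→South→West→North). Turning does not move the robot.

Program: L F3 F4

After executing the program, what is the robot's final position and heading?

Answer: Final position: (row=3, col=2), facing South

Derivation:
Start: (row=0, col=2), facing West
  L: turn left, now facing South
  F3: move forward 3, now at (row=3, col=2)
  F4: move forward 0/4 (blocked), now at (row=3, col=2)
Final: (row=3, col=2), facing South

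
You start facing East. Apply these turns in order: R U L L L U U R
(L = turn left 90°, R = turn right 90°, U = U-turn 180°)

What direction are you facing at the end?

Answer: Final heading: South

Derivation:
Start: East
  R (right (90° clockwise)) -> South
  U (U-turn (180°)) -> North
  L (left (90° counter-clockwise)) -> West
  L (left (90° counter-clockwise)) -> South
  L (left (90° counter-clockwise)) -> East
  U (U-turn (180°)) -> West
  U (U-turn (180°)) -> East
  R (right (90° clockwise)) -> South
Final: South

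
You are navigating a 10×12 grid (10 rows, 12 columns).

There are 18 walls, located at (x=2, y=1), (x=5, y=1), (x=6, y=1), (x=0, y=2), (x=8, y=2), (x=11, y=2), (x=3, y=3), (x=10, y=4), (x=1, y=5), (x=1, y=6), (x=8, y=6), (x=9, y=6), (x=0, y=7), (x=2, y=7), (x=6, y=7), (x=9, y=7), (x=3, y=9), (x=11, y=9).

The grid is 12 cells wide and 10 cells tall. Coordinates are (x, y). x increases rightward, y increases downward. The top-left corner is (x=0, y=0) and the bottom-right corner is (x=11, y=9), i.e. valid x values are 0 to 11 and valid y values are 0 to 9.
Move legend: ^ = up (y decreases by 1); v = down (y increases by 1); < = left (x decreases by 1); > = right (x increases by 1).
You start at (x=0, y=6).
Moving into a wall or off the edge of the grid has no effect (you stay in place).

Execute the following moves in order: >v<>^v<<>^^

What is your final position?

Answer: Final position: (x=0, y=4)

Derivation:
Start: (x=0, y=6)
  > (right): blocked, stay at (x=0, y=6)
  v (down): blocked, stay at (x=0, y=6)
  < (left): blocked, stay at (x=0, y=6)
  > (right): blocked, stay at (x=0, y=6)
  ^ (up): (x=0, y=6) -> (x=0, y=5)
  v (down): (x=0, y=5) -> (x=0, y=6)
  < (left): blocked, stay at (x=0, y=6)
  < (left): blocked, stay at (x=0, y=6)
  > (right): blocked, stay at (x=0, y=6)
  ^ (up): (x=0, y=6) -> (x=0, y=5)
  ^ (up): (x=0, y=5) -> (x=0, y=4)
Final: (x=0, y=4)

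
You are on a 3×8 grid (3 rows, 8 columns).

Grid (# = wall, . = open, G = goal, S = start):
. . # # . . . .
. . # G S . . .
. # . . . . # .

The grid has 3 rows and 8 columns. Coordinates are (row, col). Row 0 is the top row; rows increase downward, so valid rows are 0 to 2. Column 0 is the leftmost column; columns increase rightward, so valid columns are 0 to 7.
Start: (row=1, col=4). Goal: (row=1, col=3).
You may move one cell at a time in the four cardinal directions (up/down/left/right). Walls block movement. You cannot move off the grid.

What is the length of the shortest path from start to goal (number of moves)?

Answer: Shortest path length: 1

Derivation:
BFS from (row=1, col=4) until reaching (row=1, col=3):
  Distance 0: (row=1, col=4)
  Distance 1: (row=0, col=4), (row=1, col=3), (row=1, col=5), (row=2, col=4)  <- goal reached here
One shortest path (1 moves): (row=1, col=4) -> (row=1, col=3)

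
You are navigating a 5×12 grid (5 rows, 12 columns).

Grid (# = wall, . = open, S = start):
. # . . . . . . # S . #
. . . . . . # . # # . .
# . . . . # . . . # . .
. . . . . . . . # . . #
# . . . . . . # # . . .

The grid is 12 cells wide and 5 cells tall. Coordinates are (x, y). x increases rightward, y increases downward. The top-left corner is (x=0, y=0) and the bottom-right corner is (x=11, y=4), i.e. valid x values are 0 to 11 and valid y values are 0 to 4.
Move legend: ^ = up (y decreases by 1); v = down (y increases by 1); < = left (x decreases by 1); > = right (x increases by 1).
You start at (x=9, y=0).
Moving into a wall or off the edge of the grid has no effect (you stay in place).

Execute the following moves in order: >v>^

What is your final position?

Answer: Final position: (x=11, y=1)

Derivation:
Start: (x=9, y=0)
  > (right): (x=9, y=0) -> (x=10, y=0)
  v (down): (x=10, y=0) -> (x=10, y=1)
  > (right): (x=10, y=1) -> (x=11, y=1)
  ^ (up): blocked, stay at (x=11, y=1)
Final: (x=11, y=1)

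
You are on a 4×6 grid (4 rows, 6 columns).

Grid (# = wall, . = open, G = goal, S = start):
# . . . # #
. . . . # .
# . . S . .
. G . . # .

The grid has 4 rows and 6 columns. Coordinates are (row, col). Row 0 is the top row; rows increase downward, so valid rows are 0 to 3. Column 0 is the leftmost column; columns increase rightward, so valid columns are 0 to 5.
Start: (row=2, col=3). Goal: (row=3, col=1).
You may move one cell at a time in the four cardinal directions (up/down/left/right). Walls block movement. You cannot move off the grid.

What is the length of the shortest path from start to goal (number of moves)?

Answer: Shortest path length: 3

Derivation:
BFS from (row=2, col=3) until reaching (row=3, col=1):
  Distance 0: (row=2, col=3)
  Distance 1: (row=1, col=3), (row=2, col=2), (row=2, col=4), (row=3, col=3)
  Distance 2: (row=0, col=3), (row=1, col=2), (row=2, col=1), (row=2, col=5), (row=3, col=2)
  Distance 3: (row=0, col=2), (row=1, col=1), (row=1, col=5), (row=3, col=1), (row=3, col=5)  <- goal reached here
One shortest path (3 moves): (row=2, col=3) -> (row=2, col=2) -> (row=2, col=1) -> (row=3, col=1)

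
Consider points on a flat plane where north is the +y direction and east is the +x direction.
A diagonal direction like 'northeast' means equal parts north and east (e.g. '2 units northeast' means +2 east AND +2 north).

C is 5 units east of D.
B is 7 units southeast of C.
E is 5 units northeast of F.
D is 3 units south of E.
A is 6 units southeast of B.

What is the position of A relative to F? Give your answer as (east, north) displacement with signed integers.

Answer: A is at (east=23, north=-11) relative to F.

Derivation:
Place F at the origin (east=0, north=0).
  E is 5 units northeast of F: delta (east=+5, north=+5); E at (east=5, north=5).
  D is 3 units south of E: delta (east=+0, north=-3); D at (east=5, north=2).
  C is 5 units east of D: delta (east=+5, north=+0); C at (east=10, north=2).
  B is 7 units southeast of C: delta (east=+7, north=-7); B at (east=17, north=-5).
  A is 6 units southeast of B: delta (east=+6, north=-6); A at (east=23, north=-11).
Therefore A relative to F: (east=23, north=-11).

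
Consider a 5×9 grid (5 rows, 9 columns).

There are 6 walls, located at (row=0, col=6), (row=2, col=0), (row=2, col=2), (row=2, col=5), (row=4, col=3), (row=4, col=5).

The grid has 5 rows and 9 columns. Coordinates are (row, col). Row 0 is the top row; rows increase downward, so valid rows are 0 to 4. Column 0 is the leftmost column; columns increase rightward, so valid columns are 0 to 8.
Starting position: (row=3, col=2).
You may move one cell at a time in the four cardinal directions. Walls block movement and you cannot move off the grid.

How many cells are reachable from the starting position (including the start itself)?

BFS flood-fill from (row=3, col=2):
  Distance 0: (row=3, col=2)
  Distance 1: (row=3, col=1), (row=3, col=3), (row=4, col=2)
  Distance 2: (row=2, col=1), (row=2, col=3), (row=3, col=0), (row=3, col=4), (row=4, col=1)
  Distance 3: (row=1, col=1), (row=1, col=3), (row=2, col=4), (row=3, col=5), (row=4, col=0), (row=4, col=4)
  Distance 4: (row=0, col=1), (row=0, col=3), (row=1, col=0), (row=1, col=2), (row=1, col=4), (row=3, col=6)
  Distance 5: (row=0, col=0), (row=0, col=2), (row=0, col=4), (row=1, col=5), (row=2, col=6), (row=3, col=7), (row=4, col=6)
  Distance 6: (row=0, col=5), (row=1, col=6), (row=2, col=7), (row=3, col=8), (row=4, col=7)
  Distance 7: (row=1, col=7), (row=2, col=8), (row=4, col=8)
  Distance 8: (row=0, col=7), (row=1, col=8)
  Distance 9: (row=0, col=8)
Total reachable: 39 (grid has 39 open cells total)

Answer: Reachable cells: 39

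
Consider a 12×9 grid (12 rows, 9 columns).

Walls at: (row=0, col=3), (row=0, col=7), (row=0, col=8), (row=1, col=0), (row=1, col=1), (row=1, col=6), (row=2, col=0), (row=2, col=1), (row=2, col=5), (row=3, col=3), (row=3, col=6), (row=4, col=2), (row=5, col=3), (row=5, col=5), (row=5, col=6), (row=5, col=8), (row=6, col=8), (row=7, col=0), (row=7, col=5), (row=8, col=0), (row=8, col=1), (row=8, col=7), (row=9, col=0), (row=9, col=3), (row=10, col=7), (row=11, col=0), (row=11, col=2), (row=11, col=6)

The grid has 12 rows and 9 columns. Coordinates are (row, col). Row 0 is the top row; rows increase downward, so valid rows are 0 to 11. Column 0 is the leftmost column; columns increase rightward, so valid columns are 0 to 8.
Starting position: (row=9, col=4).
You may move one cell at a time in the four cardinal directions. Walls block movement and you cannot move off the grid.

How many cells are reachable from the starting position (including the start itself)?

Answer: Reachable cells: 80

Derivation:
BFS flood-fill from (row=9, col=4):
  Distance 0: (row=9, col=4)
  Distance 1: (row=8, col=4), (row=9, col=5), (row=10, col=4)
  Distance 2: (row=7, col=4), (row=8, col=3), (row=8, col=5), (row=9, col=6), (row=10, col=3), (row=10, col=5), (row=11, col=4)
  Distance 3: (row=6, col=4), (row=7, col=3), (row=8, col=2), (row=8, col=6), (row=9, col=7), (row=10, col=2), (row=10, col=6), (row=11, col=3), (row=11, col=5)
  Distance 4: (row=5, col=4), (row=6, col=3), (row=6, col=5), (row=7, col=2), (row=7, col=6), (row=9, col=2), (row=9, col=8), (row=10, col=1)
  Distance 5: (row=4, col=4), (row=6, col=2), (row=6, col=6), (row=7, col=1), (row=7, col=7), (row=8, col=8), (row=9, col=1), (row=10, col=0), (row=10, col=8), (row=11, col=1)
  Distance 6: (row=3, col=4), (row=4, col=3), (row=4, col=5), (row=5, col=2), (row=6, col=1), (row=6, col=7), (row=7, col=8), (row=11, col=8)
  Distance 7: (row=2, col=4), (row=3, col=5), (row=4, col=6), (row=5, col=1), (row=5, col=7), (row=6, col=0), (row=11, col=7)
  Distance 8: (row=1, col=4), (row=2, col=3), (row=4, col=1), (row=4, col=7), (row=5, col=0)
  Distance 9: (row=0, col=4), (row=1, col=3), (row=1, col=5), (row=2, col=2), (row=3, col=1), (row=3, col=7), (row=4, col=0), (row=4, col=8)
  Distance 10: (row=0, col=5), (row=1, col=2), (row=2, col=7), (row=3, col=0), (row=3, col=2), (row=3, col=8)
  Distance 11: (row=0, col=2), (row=0, col=6), (row=1, col=7), (row=2, col=6), (row=2, col=8)
  Distance 12: (row=0, col=1), (row=1, col=8)
  Distance 13: (row=0, col=0)
Total reachable: 80 (grid has 80 open cells total)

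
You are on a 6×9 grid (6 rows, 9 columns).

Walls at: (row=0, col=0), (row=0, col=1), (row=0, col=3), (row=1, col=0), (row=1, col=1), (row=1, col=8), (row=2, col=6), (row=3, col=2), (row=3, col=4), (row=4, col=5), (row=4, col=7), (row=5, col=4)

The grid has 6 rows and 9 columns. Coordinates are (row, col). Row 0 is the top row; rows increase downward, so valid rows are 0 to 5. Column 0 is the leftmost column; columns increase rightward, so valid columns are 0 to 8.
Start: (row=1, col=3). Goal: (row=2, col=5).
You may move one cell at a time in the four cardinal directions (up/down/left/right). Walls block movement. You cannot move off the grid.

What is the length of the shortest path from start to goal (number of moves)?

Answer: Shortest path length: 3

Derivation:
BFS from (row=1, col=3) until reaching (row=2, col=5):
  Distance 0: (row=1, col=3)
  Distance 1: (row=1, col=2), (row=1, col=4), (row=2, col=3)
  Distance 2: (row=0, col=2), (row=0, col=4), (row=1, col=5), (row=2, col=2), (row=2, col=4), (row=3, col=3)
  Distance 3: (row=0, col=5), (row=1, col=6), (row=2, col=1), (row=2, col=5), (row=4, col=3)  <- goal reached here
One shortest path (3 moves): (row=1, col=3) -> (row=1, col=4) -> (row=1, col=5) -> (row=2, col=5)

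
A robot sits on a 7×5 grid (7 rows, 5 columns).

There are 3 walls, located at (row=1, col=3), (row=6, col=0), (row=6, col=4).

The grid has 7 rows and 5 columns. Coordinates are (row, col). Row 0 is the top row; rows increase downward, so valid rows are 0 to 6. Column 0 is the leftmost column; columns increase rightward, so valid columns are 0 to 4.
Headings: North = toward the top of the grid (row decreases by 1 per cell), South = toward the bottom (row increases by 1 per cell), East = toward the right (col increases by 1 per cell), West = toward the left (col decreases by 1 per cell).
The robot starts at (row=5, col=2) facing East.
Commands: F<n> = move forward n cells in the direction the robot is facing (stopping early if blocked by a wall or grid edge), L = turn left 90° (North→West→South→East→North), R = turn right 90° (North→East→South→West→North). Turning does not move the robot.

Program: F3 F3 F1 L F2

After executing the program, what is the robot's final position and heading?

Start: (row=5, col=2), facing East
  F3: move forward 2/3 (blocked), now at (row=5, col=4)
  F3: move forward 0/3 (blocked), now at (row=5, col=4)
  F1: move forward 0/1 (blocked), now at (row=5, col=4)
  L: turn left, now facing North
  F2: move forward 2, now at (row=3, col=4)
Final: (row=3, col=4), facing North

Answer: Final position: (row=3, col=4), facing North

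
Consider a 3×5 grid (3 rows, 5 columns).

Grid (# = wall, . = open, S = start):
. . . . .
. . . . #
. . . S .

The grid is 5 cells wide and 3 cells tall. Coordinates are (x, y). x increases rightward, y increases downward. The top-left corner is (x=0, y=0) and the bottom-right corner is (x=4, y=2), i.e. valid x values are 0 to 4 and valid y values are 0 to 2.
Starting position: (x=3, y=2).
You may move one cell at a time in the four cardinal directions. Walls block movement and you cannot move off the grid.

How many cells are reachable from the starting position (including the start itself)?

Answer: Reachable cells: 14

Derivation:
BFS flood-fill from (x=3, y=2):
  Distance 0: (x=3, y=2)
  Distance 1: (x=3, y=1), (x=2, y=2), (x=4, y=2)
  Distance 2: (x=3, y=0), (x=2, y=1), (x=1, y=2)
  Distance 3: (x=2, y=0), (x=4, y=0), (x=1, y=1), (x=0, y=2)
  Distance 4: (x=1, y=0), (x=0, y=1)
  Distance 5: (x=0, y=0)
Total reachable: 14 (grid has 14 open cells total)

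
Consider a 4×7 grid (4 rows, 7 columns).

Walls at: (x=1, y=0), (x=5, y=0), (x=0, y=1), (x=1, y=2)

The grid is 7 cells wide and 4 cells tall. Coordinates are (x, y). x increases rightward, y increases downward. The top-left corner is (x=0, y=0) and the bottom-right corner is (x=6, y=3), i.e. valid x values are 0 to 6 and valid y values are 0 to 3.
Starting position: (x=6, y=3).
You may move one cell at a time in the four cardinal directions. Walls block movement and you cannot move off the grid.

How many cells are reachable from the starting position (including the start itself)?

BFS flood-fill from (x=6, y=3):
  Distance 0: (x=6, y=3)
  Distance 1: (x=6, y=2), (x=5, y=3)
  Distance 2: (x=6, y=1), (x=5, y=2), (x=4, y=3)
  Distance 3: (x=6, y=0), (x=5, y=1), (x=4, y=2), (x=3, y=3)
  Distance 4: (x=4, y=1), (x=3, y=2), (x=2, y=3)
  Distance 5: (x=4, y=0), (x=3, y=1), (x=2, y=2), (x=1, y=3)
  Distance 6: (x=3, y=0), (x=2, y=1), (x=0, y=3)
  Distance 7: (x=2, y=0), (x=1, y=1), (x=0, y=2)
Total reachable: 23 (grid has 24 open cells total)

Answer: Reachable cells: 23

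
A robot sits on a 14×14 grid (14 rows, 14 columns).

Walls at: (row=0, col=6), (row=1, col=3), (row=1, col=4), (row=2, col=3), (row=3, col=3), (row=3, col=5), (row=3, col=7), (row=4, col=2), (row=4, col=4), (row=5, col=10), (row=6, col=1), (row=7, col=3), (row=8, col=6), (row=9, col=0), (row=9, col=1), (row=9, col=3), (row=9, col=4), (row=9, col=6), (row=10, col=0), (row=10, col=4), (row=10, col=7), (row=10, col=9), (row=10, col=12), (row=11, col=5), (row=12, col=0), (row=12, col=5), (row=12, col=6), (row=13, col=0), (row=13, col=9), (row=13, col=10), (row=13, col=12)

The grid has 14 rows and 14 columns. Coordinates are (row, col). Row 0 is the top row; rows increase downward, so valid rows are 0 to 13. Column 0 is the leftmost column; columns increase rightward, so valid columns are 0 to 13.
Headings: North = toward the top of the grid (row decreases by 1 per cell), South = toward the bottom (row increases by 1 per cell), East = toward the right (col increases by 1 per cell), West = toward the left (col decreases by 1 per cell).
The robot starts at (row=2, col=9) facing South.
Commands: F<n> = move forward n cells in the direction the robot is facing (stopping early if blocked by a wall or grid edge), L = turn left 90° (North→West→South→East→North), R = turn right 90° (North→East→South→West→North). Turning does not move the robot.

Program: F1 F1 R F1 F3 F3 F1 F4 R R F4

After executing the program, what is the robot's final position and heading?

Answer: Final position: (row=4, col=9), facing East

Derivation:
Start: (row=2, col=9), facing South
  F1: move forward 1, now at (row=3, col=9)
  F1: move forward 1, now at (row=4, col=9)
  R: turn right, now facing West
  F1: move forward 1, now at (row=4, col=8)
  F3: move forward 3, now at (row=4, col=5)
  F3: move forward 0/3 (blocked), now at (row=4, col=5)
  F1: move forward 0/1 (blocked), now at (row=4, col=5)
  F4: move forward 0/4 (blocked), now at (row=4, col=5)
  R: turn right, now facing North
  R: turn right, now facing East
  F4: move forward 4, now at (row=4, col=9)
Final: (row=4, col=9), facing East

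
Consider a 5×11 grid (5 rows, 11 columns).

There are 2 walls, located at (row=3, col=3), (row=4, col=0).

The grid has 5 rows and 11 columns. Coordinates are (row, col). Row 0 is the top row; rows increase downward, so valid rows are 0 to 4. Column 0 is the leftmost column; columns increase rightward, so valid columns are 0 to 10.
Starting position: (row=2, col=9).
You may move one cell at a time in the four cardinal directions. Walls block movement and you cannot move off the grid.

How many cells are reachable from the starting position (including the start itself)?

Answer: Reachable cells: 53

Derivation:
BFS flood-fill from (row=2, col=9):
  Distance 0: (row=2, col=9)
  Distance 1: (row=1, col=9), (row=2, col=8), (row=2, col=10), (row=3, col=9)
  Distance 2: (row=0, col=9), (row=1, col=8), (row=1, col=10), (row=2, col=7), (row=3, col=8), (row=3, col=10), (row=4, col=9)
  Distance 3: (row=0, col=8), (row=0, col=10), (row=1, col=7), (row=2, col=6), (row=3, col=7), (row=4, col=8), (row=4, col=10)
  Distance 4: (row=0, col=7), (row=1, col=6), (row=2, col=5), (row=3, col=6), (row=4, col=7)
  Distance 5: (row=0, col=6), (row=1, col=5), (row=2, col=4), (row=3, col=5), (row=4, col=6)
  Distance 6: (row=0, col=5), (row=1, col=4), (row=2, col=3), (row=3, col=4), (row=4, col=5)
  Distance 7: (row=0, col=4), (row=1, col=3), (row=2, col=2), (row=4, col=4)
  Distance 8: (row=0, col=3), (row=1, col=2), (row=2, col=1), (row=3, col=2), (row=4, col=3)
  Distance 9: (row=0, col=2), (row=1, col=1), (row=2, col=0), (row=3, col=1), (row=4, col=2)
  Distance 10: (row=0, col=1), (row=1, col=0), (row=3, col=0), (row=4, col=1)
  Distance 11: (row=0, col=0)
Total reachable: 53 (grid has 53 open cells total)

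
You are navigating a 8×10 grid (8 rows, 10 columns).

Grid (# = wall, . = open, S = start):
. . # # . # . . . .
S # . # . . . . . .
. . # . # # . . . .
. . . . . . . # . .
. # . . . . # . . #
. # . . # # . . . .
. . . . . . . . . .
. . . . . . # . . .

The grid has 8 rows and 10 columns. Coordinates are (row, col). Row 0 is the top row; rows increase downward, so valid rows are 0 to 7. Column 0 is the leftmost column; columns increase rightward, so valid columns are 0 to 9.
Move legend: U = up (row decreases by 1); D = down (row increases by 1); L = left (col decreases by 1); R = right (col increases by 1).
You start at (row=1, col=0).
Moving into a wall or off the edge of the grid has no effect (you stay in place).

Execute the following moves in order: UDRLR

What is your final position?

Start: (row=1, col=0)
  U (up): (row=1, col=0) -> (row=0, col=0)
  D (down): (row=0, col=0) -> (row=1, col=0)
  R (right): blocked, stay at (row=1, col=0)
  L (left): blocked, stay at (row=1, col=0)
  R (right): blocked, stay at (row=1, col=0)
Final: (row=1, col=0)

Answer: Final position: (row=1, col=0)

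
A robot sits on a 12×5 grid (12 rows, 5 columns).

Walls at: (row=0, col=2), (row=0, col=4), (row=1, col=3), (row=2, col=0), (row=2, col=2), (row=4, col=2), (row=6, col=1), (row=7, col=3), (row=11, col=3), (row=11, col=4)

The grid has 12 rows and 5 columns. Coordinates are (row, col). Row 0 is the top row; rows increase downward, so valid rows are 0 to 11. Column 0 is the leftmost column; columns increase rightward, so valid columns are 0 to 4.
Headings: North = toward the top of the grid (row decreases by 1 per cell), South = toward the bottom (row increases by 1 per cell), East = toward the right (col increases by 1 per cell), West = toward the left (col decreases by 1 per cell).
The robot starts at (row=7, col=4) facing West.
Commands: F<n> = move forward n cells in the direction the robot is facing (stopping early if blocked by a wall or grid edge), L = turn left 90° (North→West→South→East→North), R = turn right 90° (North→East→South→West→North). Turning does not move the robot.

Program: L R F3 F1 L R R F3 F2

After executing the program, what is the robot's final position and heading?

Start: (row=7, col=4), facing West
  L: turn left, now facing South
  R: turn right, now facing West
  F3: move forward 0/3 (blocked), now at (row=7, col=4)
  F1: move forward 0/1 (blocked), now at (row=7, col=4)
  L: turn left, now facing South
  R: turn right, now facing West
  R: turn right, now facing North
  F3: move forward 3, now at (row=4, col=4)
  F2: move forward 2, now at (row=2, col=4)
Final: (row=2, col=4), facing North

Answer: Final position: (row=2, col=4), facing North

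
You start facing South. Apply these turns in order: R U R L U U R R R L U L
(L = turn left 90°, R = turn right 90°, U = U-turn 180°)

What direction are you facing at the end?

Start: South
  R (right (90° clockwise)) -> West
  U (U-turn (180°)) -> East
  R (right (90° clockwise)) -> South
  L (left (90° counter-clockwise)) -> East
  U (U-turn (180°)) -> West
  U (U-turn (180°)) -> East
  R (right (90° clockwise)) -> South
  R (right (90° clockwise)) -> West
  R (right (90° clockwise)) -> North
  L (left (90° counter-clockwise)) -> West
  U (U-turn (180°)) -> East
  L (left (90° counter-clockwise)) -> North
Final: North

Answer: Final heading: North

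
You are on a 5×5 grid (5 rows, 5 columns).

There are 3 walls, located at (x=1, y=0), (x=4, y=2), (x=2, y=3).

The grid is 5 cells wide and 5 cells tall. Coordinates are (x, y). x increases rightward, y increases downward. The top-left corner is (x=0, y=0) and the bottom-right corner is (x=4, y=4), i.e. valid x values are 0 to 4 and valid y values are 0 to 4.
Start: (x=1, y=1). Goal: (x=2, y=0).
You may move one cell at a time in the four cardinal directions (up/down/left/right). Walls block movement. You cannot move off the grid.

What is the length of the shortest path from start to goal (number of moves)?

BFS from (x=1, y=1) until reaching (x=2, y=0):
  Distance 0: (x=1, y=1)
  Distance 1: (x=0, y=1), (x=2, y=1), (x=1, y=2)
  Distance 2: (x=0, y=0), (x=2, y=0), (x=3, y=1), (x=0, y=2), (x=2, y=2), (x=1, y=3)  <- goal reached here
One shortest path (2 moves): (x=1, y=1) -> (x=2, y=1) -> (x=2, y=0)

Answer: Shortest path length: 2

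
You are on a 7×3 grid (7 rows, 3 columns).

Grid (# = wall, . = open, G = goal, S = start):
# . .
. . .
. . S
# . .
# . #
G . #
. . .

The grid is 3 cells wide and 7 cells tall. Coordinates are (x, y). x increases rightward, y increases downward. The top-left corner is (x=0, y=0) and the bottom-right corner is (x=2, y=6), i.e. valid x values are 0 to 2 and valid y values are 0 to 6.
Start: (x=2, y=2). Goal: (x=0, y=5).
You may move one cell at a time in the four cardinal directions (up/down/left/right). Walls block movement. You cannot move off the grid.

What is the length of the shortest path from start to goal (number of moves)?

BFS from (x=2, y=2) until reaching (x=0, y=5):
  Distance 0: (x=2, y=2)
  Distance 1: (x=2, y=1), (x=1, y=2), (x=2, y=3)
  Distance 2: (x=2, y=0), (x=1, y=1), (x=0, y=2), (x=1, y=3)
  Distance 3: (x=1, y=0), (x=0, y=1), (x=1, y=4)
  Distance 4: (x=1, y=5)
  Distance 5: (x=0, y=5), (x=1, y=6)  <- goal reached here
One shortest path (5 moves): (x=2, y=2) -> (x=1, y=2) -> (x=1, y=3) -> (x=1, y=4) -> (x=1, y=5) -> (x=0, y=5)

Answer: Shortest path length: 5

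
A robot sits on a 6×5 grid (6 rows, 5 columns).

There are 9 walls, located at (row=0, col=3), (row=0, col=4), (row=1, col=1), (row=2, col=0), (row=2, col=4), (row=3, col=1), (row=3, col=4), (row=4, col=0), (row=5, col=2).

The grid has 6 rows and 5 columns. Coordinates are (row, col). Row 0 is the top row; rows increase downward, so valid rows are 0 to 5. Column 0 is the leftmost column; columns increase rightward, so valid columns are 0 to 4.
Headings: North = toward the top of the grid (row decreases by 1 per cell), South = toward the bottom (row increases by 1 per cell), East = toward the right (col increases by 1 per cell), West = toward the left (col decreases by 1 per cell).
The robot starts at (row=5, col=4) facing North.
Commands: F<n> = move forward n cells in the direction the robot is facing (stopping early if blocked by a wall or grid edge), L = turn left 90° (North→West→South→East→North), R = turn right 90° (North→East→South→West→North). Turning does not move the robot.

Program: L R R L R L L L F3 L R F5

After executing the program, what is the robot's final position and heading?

Start: (row=5, col=4), facing North
  L: turn left, now facing West
  R: turn right, now facing North
  R: turn right, now facing East
  L: turn left, now facing North
  R: turn right, now facing East
  L: turn left, now facing North
  L: turn left, now facing West
  L: turn left, now facing South
  F3: move forward 0/3 (blocked), now at (row=5, col=4)
  L: turn left, now facing East
  R: turn right, now facing South
  F5: move forward 0/5 (blocked), now at (row=5, col=4)
Final: (row=5, col=4), facing South

Answer: Final position: (row=5, col=4), facing South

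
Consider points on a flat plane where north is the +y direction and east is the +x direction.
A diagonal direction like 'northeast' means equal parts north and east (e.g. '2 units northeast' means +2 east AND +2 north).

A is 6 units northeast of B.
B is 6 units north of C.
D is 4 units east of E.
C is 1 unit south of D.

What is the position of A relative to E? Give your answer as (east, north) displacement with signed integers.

Answer: A is at (east=10, north=11) relative to E.

Derivation:
Place E at the origin (east=0, north=0).
  D is 4 units east of E: delta (east=+4, north=+0); D at (east=4, north=0).
  C is 1 unit south of D: delta (east=+0, north=-1); C at (east=4, north=-1).
  B is 6 units north of C: delta (east=+0, north=+6); B at (east=4, north=5).
  A is 6 units northeast of B: delta (east=+6, north=+6); A at (east=10, north=11).
Therefore A relative to E: (east=10, north=11).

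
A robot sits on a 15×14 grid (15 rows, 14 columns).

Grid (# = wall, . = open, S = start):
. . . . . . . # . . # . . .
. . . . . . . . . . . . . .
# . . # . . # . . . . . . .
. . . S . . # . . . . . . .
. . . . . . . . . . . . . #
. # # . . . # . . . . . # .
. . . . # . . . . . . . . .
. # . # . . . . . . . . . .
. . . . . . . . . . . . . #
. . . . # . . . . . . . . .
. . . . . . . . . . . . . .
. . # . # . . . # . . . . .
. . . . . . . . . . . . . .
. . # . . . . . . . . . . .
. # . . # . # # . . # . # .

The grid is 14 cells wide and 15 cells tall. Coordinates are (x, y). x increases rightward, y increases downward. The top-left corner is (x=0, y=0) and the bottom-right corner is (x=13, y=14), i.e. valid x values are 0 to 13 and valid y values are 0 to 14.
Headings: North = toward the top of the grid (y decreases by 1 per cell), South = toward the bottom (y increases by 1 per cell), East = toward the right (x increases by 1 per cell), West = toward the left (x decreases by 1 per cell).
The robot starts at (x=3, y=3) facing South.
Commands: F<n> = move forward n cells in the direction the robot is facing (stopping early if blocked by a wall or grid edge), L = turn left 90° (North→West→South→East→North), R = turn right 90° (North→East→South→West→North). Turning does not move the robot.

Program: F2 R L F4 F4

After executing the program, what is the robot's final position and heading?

Answer: Final position: (x=3, y=6), facing South

Derivation:
Start: (x=3, y=3), facing South
  F2: move forward 2, now at (x=3, y=5)
  R: turn right, now facing West
  L: turn left, now facing South
  F4: move forward 1/4 (blocked), now at (x=3, y=6)
  F4: move forward 0/4 (blocked), now at (x=3, y=6)
Final: (x=3, y=6), facing South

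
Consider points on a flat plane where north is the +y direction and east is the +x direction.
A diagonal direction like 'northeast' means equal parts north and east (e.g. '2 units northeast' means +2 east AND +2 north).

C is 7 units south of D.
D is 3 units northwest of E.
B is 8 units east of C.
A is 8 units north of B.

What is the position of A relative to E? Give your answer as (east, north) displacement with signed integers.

Answer: A is at (east=5, north=4) relative to E.

Derivation:
Place E at the origin (east=0, north=0).
  D is 3 units northwest of E: delta (east=-3, north=+3); D at (east=-3, north=3).
  C is 7 units south of D: delta (east=+0, north=-7); C at (east=-3, north=-4).
  B is 8 units east of C: delta (east=+8, north=+0); B at (east=5, north=-4).
  A is 8 units north of B: delta (east=+0, north=+8); A at (east=5, north=4).
Therefore A relative to E: (east=5, north=4).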